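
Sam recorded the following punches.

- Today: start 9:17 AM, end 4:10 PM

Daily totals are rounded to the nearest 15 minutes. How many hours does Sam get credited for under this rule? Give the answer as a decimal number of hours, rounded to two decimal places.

7.00 hours

Today: 9:17 AM–4:10 PM = 6 h 53 min → rounds to 7 h 0 min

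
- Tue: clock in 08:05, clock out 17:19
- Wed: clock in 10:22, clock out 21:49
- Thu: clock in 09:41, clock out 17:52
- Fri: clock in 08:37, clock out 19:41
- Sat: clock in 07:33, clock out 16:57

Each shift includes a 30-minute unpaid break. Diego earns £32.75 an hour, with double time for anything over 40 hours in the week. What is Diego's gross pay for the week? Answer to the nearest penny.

Tue: 08:05–17:19 = 9 h 14 min; less 30 min break → 8 h 44 min
Wed: 10:22–21:49 = 11 h 27 min; less 30 min break → 10 h 57 min
Thu: 09:41–17:52 = 8 h 11 min; less 30 min break → 7 h 41 min
Fri: 08:37–19:41 = 11 h 4 min; less 30 min break → 10 h 34 min
Sat: 07:33–16:57 = 9 h 24 min; less 30 min break → 8 h 54 min
Total worked: 46 h 50 min = 2810 min.
Regular 40 h 0 min = 2400 min at £32.75/h; overtime 6 h 50 min = 410 min at £65.50/h.
Pay = (2400 × £32.75 + 410 × £65.50) ÷ 60 = £1757.58.

£1757.58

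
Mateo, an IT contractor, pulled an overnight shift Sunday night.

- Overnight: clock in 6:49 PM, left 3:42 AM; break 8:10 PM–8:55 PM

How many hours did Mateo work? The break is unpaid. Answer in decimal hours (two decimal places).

Overnight: 6:49 PM → midnight = 5 h 11 min; midnight → 3:42 AM = 3 h 42 min; span 8 h 53 min; less 45 min break → 8 h 8 min

8.13 hours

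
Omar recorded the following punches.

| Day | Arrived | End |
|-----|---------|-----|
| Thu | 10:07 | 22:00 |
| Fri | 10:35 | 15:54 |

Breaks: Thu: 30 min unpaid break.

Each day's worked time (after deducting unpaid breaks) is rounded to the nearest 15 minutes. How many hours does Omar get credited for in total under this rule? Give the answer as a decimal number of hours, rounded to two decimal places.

16.75 hours

Thu: 10:07–22:00 = 11 h 53 min − 30 min = 11 h 23 min → rounds to 11 h 30 min
Fri: 10:35–15:54 = 5 h 19 min → rounds to 5 h 15 min
Total credited: 16 h 45 min.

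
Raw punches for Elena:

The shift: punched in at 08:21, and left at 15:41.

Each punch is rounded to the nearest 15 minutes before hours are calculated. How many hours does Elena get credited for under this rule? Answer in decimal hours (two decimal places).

The shift: in 08:21→08:15, out 15:41→15:45; 7 h 30 min

7.50 hours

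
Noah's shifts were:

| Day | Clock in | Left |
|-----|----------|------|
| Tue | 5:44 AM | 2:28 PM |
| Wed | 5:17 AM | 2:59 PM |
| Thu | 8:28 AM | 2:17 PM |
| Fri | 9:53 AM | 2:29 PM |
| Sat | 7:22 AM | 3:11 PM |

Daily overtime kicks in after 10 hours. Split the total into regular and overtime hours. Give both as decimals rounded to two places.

Tue: 5:44 AM–2:28 PM = 8 h 44 min
Wed: 5:17 AM–2:59 PM = 9 h 42 min
Thu: 8:28 AM–2:17 PM = 5 h 49 min
Fri: 9:53 AM–2:29 PM = 4 h 36 min
Sat: 7:22 AM–3:11 PM = 7 h 49 min
Tue reg 8 h 44 min / OT 0 h 0 min; Wed reg 9 h 42 min / OT 0 h 0 min; Thu reg 5 h 49 min / OT 0 h 0 min; Fri reg 4 h 36 min / OT 0 h 0 min; Sat reg 7 h 49 min / OT 0 h 0 min.
Totals: regular 36 h 40 min, overtime 0 h 0 min.

Regular 36.67 hours, overtime 0.00 hours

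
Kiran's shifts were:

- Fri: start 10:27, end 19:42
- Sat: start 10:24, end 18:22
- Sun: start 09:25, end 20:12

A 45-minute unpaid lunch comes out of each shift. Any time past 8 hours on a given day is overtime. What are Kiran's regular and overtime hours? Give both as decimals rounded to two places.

Regular 23.22 hours, overtime 2.53 hours

Fri: 10:27–19:42 = 9 h 15 min; less 45 min break → 8 h 30 min
Sat: 10:24–18:22 = 7 h 58 min; less 45 min break → 7 h 13 min
Sun: 09:25–20:12 = 10 h 47 min; less 45 min break → 10 h 2 min
Fri reg 8 h 0 min / OT 0 h 30 min; Sat reg 7 h 13 min / OT 0 h 0 min; Sun reg 8 h 0 min / OT 2 h 2 min.
Totals: regular 23 h 13 min, overtime 2 h 32 min.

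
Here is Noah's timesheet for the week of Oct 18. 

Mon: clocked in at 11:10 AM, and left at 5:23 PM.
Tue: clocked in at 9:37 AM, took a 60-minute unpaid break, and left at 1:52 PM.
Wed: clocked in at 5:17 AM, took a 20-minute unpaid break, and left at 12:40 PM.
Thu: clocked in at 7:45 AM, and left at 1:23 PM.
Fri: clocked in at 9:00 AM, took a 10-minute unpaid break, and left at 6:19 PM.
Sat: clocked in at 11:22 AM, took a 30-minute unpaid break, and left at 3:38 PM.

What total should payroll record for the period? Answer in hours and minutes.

Mon: 11:10 AM–5:23 PM = 6 h 13 min
Tue: 9:37 AM–1:52 PM = 4 h 15 min; less 60 min break → 3 h 15 min
Wed: 5:17 AM–12:40 PM = 7 h 23 min; less 20 min break → 7 h 3 min
Thu: 7:45 AM–1:23 PM = 5 h 38 min
Fri: 9:00 AM–6:19 PM = 9 h 19 min; less 10 min break → 9 h 9 min
Sat: 11:22 AM–3:38 PM = 4 h 16 min; less 30 min break → 3 h 46 min
Total: 6 h 13 min + 3 h 15 min + 7 h 3 min + 5 h 38 min + 9 h 9 min + 3 h 46 min = 35 h 4 min.

35 h 4 min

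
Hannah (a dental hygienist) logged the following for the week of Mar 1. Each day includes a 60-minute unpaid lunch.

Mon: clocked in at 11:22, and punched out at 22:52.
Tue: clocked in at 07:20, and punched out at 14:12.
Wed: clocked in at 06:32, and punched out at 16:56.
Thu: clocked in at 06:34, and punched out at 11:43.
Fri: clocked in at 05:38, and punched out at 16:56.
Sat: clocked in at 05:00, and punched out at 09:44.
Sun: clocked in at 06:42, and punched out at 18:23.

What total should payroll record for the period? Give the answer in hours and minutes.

Mon: 11:22–22:52 = 11 h 30 min; less 60 min break → 10 h 30 min
Tue: 07:20–14:12 = 6 h 52 min; less 60 min break → 5 h 52 min
Wed: 06:32–16:56 = 10 h 24 min; less 60 min break → 9 h 24 min
Thu: 06:34–11:43 = 5 h 9 min; less 60 min break → 4 h 9 min
Fri: 05:38–16:56 = 11 h 18 min; less 60 min break → 10 h 18 min
Sat: 05:00–09:44 = 4 h 44 min; less 60 min break → 3 h 44 min
Sun: 06:42–18:23 = 11 h 41 min; less 60 min break → 10 h 41 min
Total: 10 h 30 min + 5 h 52 min + 9 h 24 min + 4 h 9 min + 10 h 18 min + 3 h 44 min + 10 h 41 min = 54 h 38 min.

54 h 38 min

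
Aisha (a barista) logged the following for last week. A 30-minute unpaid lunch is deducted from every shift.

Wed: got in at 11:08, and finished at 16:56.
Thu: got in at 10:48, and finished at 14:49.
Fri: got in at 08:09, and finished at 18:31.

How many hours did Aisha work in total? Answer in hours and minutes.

Wed: 11:08–16:56 = 5 h 48 min; less 30 min break → 5 h 18 min
Thu: 10:48–14:49 = 4 h 1 min; less 30 min break → 3 h 31 min
Fri: 08:09–18:31 = 10 h 22 min; less 30 min break → 9 h 52 min
Total: 5 h 18 min + 3 h 31 min + 9 h 52 min = 18 h 41 min.

18 h 41 min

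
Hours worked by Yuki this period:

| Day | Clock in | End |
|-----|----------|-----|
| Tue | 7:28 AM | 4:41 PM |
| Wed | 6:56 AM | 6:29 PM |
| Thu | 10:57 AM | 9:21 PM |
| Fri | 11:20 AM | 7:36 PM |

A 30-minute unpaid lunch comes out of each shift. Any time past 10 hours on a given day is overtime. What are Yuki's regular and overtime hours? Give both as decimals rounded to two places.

Tue: 7:28 AM–4:41 PM = 9 h 13 min; less 30 min break → 8 h 43 min
Wed: 6:56 AM–6:29 PM = 11 h 33 min; less 30 min break → 11 h 3 min
Thu: 10:57 AM–9:21 PM = 10 h 24 min; less 30 min break → 9 h 54 min
Fri: 11:20 AM–7:36 PM = 8 h 16 min; less 30 min break → 7 h 46 min
Tue reg 8 h 43 min / OT 0 h 0 min; Wed reg 10 h 0 min / OT 1 h 3 min; Thu reg 9 h 54 min / OT 0 h 0 min; Fri reg 7 h 46 min / OT 0 h 0 min.
Totals: regular 36 h 23 min, overtime 1 h 3 min.

Regular 36.38 hours, overtime 1.05 hours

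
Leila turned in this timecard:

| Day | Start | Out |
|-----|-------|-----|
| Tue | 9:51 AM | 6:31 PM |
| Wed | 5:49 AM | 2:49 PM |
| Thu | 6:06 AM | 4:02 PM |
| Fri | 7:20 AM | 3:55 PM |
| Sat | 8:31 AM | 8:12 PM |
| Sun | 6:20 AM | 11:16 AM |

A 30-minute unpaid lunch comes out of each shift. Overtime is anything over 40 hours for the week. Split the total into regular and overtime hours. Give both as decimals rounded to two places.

Tue: 9:51 AM–6:31 PM = 8 h 40 min; less 30 min break → 8 h 10 min
Wed: 5:49 AM–2:49 PM = 9 h 0 min; less 30 min break → 8 h 30 min
Thu: 6:06 AM–4:02 PM = 9 h 56 min; less 30 min break → 9 h 26 min
Fri: 7:20 AM–3:55 PM = 8 h 35 min; less 30 min break → 8 h 5 min
Sat: 8:31 AM–8:12 PM = 11 h 41 min; less 30 min break → 11 h 11 min
Sun: 6:20 AM–11:16 AM = 4 h 56 min; less 30 min break → 4 h 26 min
Total worked: 49 h 48 min = 49.80 h.
Threshold 40 h → overtime 9 h 48 min, regular 40 h 0 min.

Regular 40.00 hours, overtime 9.80 hours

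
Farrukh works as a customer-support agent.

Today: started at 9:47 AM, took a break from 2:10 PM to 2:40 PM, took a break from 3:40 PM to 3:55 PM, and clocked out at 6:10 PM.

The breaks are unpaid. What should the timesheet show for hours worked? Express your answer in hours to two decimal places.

Today: 9:47 AM–6:10 PM = 8 h 23 min; less 45 min break → 7 h 38 min

7.63 hours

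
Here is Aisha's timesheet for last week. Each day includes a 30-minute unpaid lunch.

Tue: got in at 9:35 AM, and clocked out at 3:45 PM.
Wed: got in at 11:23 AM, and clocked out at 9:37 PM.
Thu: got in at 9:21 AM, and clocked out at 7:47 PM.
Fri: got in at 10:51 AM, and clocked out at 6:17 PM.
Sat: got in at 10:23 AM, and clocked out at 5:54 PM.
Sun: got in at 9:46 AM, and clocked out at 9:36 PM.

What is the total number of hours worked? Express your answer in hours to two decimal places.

50.62 hours

Tue: 9:35 AM–3:45 PM = 6 h 10 min; less 30 min break → 5 h 40 min
Wed: 11:23 AM–9:37 PM = 10 h 14 min; less 30 min break → 9 h 44 min
Thu: 9:21 AM–7:47 PM = 10 h 26 min; less 30 min break → 9 h 56 min
Fri: 10:51 AM–6:17 PM = 7 h 26 min; less 30 min break → 6 h 56 min
Sat: 10:23 AM–5:54 PM = 7 h 31 min; less 30 min break → 7 h 1 min
Sun: 9:46 AM–9:36 PM = 11 h 50 min; less 30 min break → 11 h 20 min
Total: 5 h 40 min + 9 h 44 min + 9 h 56 min + 6 h 56 min + 7 h 1 min + 11 h 20 min = 50 h 37 min.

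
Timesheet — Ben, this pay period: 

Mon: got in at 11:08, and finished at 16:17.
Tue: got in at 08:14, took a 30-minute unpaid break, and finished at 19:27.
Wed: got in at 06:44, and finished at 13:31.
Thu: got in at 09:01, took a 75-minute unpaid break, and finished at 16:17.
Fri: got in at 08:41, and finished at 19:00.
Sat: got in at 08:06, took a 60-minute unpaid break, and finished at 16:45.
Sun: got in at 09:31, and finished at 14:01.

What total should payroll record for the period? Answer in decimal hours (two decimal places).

51.13 hours

Mon: 11:08–16:17 = 5 h 9 min
Tue: 08:14–19:27 = 11 h 13 min; less 30 min break → 10 h 43 min
Wed: 06:44–13:31 = 6 h 47 min
Thu: 09:01–16:17 = 7 h 16 min; less 75 min break → 6 h 1 min
Fri: 08:41–19:00 = 10 h 19 min
Sat: 08:06–16:45 = 8 h 39 min; less 60 min break → 7 h 39 min
Sun: 09:31–14:01 = 4 h 30 min
Total: 5 h 9 min + 10 h 43 min + 6 h 47 min + 6 h 1 min + 10 h 19 min + 7 h 39 min + 4 h 30 min = 51 h 8 min.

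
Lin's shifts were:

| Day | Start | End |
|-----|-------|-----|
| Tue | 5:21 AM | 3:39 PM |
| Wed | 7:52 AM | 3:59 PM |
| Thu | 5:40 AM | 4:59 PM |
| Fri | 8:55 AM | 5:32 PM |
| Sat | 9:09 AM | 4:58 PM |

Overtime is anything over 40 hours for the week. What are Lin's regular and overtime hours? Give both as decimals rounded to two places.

Regular 40.00 hours, overtime 6.17 hours

Tue: 5:21 AM–3:39 PM = 10 h 18 min
Wed: 7:52 AM–3:59 PM = 8 h 7 min
Thu: 5:40 AM–4:59 PM = 11 h 19 min
Fri: 8:55 AM–5:32 PM = 8 h 37 min
Sat: 9:09 AM–4:58 PM = 7 h 49 min
Total worked: 46 h 10 min = 46.17 h.
Threshold 40 h → overtime 6 h 10 min, regular 40 h 0 min.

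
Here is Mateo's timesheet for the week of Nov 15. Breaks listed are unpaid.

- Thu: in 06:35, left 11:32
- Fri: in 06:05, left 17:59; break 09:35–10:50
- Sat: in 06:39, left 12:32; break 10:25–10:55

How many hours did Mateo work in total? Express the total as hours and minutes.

20 h 59 min

Thu: 06:35–11:32 = 4 h 57 min
Fri: 06:05–17:59 = 11 h 54 min; less 75 min break → 10 h 39 min
Sat: 06:39–12:32 = 5 h 53 min; less 30 min break → 5 h 23 min
Total: 4 h 57 min + 10 h 39 min + 5 h 23 min = 20 h 59 min.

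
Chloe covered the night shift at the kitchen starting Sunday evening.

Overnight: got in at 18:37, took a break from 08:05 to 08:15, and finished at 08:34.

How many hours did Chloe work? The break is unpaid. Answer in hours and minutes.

13 h 47 min

Overnight: 18:37 → midnight = 5 h 23 min; midnight → 08:34 = 8 h 34 min; span 13 h 57 min; less 10 min break → 13 h 47 min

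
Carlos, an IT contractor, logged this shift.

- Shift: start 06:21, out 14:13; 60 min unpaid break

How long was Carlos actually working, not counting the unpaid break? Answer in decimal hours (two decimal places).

Shift: 06:21–14:13 = 7 h 52 min; less 60 min break → 6 h 52 min

6.87 hours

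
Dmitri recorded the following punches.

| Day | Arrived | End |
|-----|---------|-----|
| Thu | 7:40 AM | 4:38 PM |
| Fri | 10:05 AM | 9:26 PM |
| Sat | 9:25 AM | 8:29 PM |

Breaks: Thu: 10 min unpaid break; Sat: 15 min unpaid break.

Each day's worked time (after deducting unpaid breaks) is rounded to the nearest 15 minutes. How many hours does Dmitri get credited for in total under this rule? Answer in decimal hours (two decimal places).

Thu: 7:40 AM–4:38 PM = 8 h 58 min − 10 min = 8 h 48 min → rounds to 8 h 45 min
Fri: 10:05 AM–9:26 PM = 11 h 21 min → rounds to 11 h 15 min
Sat: 9:25 AM–8:29 PM = 11 h 4 min − 15 min = 10 h 49 min → rounds to 10 h 45 min
Total credited: 30 h 45 min.

30.75 hours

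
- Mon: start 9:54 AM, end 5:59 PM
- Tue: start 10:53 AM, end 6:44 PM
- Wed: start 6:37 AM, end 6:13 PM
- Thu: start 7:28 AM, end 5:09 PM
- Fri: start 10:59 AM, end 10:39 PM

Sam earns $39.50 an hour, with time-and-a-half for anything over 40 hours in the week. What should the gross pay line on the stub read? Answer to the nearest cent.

Mon: 9:54 AM–5:59 PM = 8 h 5 min
Tue: 10:53 AM–6:44 PM = 7 h 51 min
Wed: 6:37 AM–6:13 PM = 11 h 36 min
Thu: 7:28 AM–5:09 PM = 9 h 41 min
Fri: 10:59 AM–10:39 PM = 11 h 40 min
Total worked: 48 h 53 min = 2933 min.
Regular 40 h 0 min = 2400 min at $39.50/h; overtime 8 h 53 min = 533 min at $59.25/h.
Pay = (2400 × $39.50 + 533 × $59.25) ÷ 60 = $2106.34.

$2106.34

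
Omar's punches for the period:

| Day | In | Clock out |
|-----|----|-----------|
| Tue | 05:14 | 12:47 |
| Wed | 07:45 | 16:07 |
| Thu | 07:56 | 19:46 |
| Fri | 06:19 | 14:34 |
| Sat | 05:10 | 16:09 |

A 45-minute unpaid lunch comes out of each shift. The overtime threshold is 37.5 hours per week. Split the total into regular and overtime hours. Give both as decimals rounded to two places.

Tue: 05:14–12:47 = 7 h 33 min; less 45 min break → 6 h 48 min
Wed: 07:45–16:07 = 8 h 22 min; less 45 min break → 7 h 37 min
Thu: 07:56–19:46 = 11 h 50 min; less 45 min break → 11 h 5 min
Fri: 06:19–14:34 = 8 h 15 min; less 45 min break → 7 h 30 min
Sat: 05:10–16:09 = 10 h 59 min; less 45 min break → 10 h 14 min
Total worked: 43 h 14 min = 43.23 h.
Threshold 37.5 h → overtime 5 h 44 min, regular 37 h 30 min.

Regular 37.50 hours, overtime 5.73 hours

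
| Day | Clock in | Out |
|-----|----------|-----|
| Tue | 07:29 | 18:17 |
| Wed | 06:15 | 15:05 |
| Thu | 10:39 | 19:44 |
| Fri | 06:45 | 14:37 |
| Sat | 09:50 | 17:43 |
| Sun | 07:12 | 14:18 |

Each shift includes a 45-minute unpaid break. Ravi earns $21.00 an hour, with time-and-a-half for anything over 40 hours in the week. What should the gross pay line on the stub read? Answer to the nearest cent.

Tue: 07:29–18:17 = 10 h 48 min; less 45 min break → 10 h 3 min
Wed: 06:15–15:05 = 8 h 50 min; less 45 min break → 8 h 5 min
Thu: 10:39–19:44 = 9 h 5 min; less 45 min break → 8 h 20 min
Fri: 06:45–14:37 = 7 h 52 min; less 45 min break → 7 h 7 min
Sat: 09:50–17:43 = 7 h 53 min; less 45 min break → 7 h 8 min
Sun: 07:12–14:18 = 7 h 6 min; less 45 min break → 6 h 21 min
Total worked: 47 h 4 min = 2824 min.
Regular 40 h 0 min = 2400 min at $21.00/h; overtime 7 h 4 min = 424 min at $31.50/h.
Pay = (2400 × $21.00 + 424 × $31.50) ÷ 60 = $1062.60.

$1062.60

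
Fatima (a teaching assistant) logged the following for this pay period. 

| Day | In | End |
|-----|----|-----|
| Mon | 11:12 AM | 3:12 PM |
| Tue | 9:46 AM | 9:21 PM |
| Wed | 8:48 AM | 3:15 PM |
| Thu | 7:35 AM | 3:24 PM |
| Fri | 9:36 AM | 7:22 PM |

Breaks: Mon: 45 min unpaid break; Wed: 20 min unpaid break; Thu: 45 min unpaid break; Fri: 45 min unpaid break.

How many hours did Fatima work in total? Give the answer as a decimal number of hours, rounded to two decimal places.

37.03 hours

Mon: 11:12 AM–3:12 PM = 4 h 0 min; less 45 min break → 3 h 15 min
Tue: 9:46 AM–9:21 PM = 11 h 35 min
Wed: 8:48 AM–3:15 PM = 6 h 27 min; less 20 min break → 6 h 7 min
Thu: 7:35 AM–3:24 PM = 7 h 49 min; less 45 min break → 7 h 4 min
Fri: 9:36 AM–7:22 PM = 9 h 46 min; less 45 min break → 9 h 1 min
Total: 3 h 15 min + 11 h 35 min + 6 h 7 min + 7 h 4 min + 9 h 1 min = 37 h 2 min.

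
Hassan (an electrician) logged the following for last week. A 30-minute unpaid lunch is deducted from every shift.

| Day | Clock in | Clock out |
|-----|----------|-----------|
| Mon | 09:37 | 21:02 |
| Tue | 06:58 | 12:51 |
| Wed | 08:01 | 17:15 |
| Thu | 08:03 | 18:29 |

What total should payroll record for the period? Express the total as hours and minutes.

34 h 58 min

Mon: 09:37–21:02 = 11 h 25 min; less 30 min break → 10 h 55 min
Tue: 06:58–12:51 = 5 h 53 min; less 30 min break → 5 h 23 min
Wed: 08:01–17:15 = 9 h 14 min; less 30 min break → 8 h 44 min
Thu: 08:03–18:29 = 10 h 26 min; less 30 min break → 9 h 56 min
Total: 10 h 55 min + 5 h 23 min + 8 h 44 min + 9 h 56 min = 34 h 58 min.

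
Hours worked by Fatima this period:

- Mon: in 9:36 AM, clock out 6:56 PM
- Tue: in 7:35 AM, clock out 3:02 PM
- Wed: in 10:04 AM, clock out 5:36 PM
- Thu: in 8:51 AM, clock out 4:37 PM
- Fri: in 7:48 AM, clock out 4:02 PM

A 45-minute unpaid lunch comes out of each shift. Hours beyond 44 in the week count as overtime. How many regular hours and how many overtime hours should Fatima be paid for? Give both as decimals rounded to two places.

Mon: 9:36 AM–6:56 PM = 9 h 20 min; less 45 min break → 8 h 35 min
Tue: 7:35 AM–3:02 PM = 7 h 27 min; less 45 min break → 6 h 42 min
Wed: 10:04 AM–5:36 PM = 7 h 32 min; less 45 min break → 6 h 47 min
Thu: 8:51 AM–4:37 PM = 7 h 46 min; less 45 min break → 7 h 1 min
Fri: 7:48 AM–4:02 PM = 8 h 14 min; less 45 min break → 7 h 29 min
Total worked: 36 h 34 min = 36.57 h.
Threshold 44 h → overtime 0 h 0 min, regular 36 h 34 min.

Regular 36.57 hours, overtime 0.00 hours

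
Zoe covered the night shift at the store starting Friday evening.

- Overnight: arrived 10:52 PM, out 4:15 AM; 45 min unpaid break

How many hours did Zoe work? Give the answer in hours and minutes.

4 h 38 min

Overnight: 10:52 PM → midnight = 1 h 8 min; midnight → 4:15 AM = 4 h 15 min; span 5 h 23 min; less 45 min break → 4 h 38 min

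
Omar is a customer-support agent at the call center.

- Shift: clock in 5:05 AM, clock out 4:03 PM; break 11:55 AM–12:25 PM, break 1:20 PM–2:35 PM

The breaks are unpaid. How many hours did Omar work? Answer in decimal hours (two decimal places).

Shift: 5:05 AM–4:03 PM = 10 h 58 min; less 105 min break → 9 h 13 min

9.22 hours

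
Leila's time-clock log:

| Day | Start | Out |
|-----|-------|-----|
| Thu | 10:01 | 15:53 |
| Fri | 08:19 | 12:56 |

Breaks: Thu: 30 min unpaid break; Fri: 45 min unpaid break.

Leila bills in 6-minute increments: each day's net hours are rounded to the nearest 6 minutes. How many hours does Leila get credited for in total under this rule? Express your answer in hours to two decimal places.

Thu: 10:01–15:53 = 5 h 52 min − 30 min = 5 h 22 min → rounds to 5 h 24 min
Fri: 08:19–12:56 = 4 h 37 min − 45 min = 3 h 52 min → rounds to 3 h 54 min
Total credited: 9 h 18 min.

9.30 hours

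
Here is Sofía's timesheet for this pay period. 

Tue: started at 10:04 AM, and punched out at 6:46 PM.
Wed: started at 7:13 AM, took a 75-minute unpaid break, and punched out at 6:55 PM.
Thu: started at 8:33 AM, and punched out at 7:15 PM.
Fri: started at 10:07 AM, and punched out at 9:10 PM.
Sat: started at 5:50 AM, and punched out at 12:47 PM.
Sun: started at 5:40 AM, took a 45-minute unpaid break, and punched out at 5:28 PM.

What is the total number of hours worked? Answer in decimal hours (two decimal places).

58.90 hours

Tue: 10:04 AM–6:46 PM = 8 h 42 min
Wed: 7:13 AM–6:55 PM = 11 h 42 min; less 75 min break → 10 h 27 min
Thu: 8:33 AM–7:15 PM = 10 h 42 min
Fri: 10:07 AM–9:10 PM = 11 h 3 min
Sat: 5:50 AM–12:47 PM = 6 h 57 min
Sun: 5:40 AM–5:28 PM = 11 h 48 min; less 45 min break → 11 h 3 min
Total: 8 h 42 min + 10 h 27 min + 10 h 42 min + 11 h 3 min + 6 h 57 min + 11 h 3 min = 58 h 54 min.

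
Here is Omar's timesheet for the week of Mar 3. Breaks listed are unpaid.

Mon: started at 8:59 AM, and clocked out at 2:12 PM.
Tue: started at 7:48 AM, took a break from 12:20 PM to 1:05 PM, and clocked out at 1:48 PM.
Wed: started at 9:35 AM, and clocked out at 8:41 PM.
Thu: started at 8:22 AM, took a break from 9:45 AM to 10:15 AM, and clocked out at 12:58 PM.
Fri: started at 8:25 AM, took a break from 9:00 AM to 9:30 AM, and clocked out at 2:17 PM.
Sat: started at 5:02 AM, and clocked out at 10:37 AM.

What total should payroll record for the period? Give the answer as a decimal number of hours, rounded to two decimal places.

36.62 hours

Mon: 8:59 AM–2:12 PM = 5 h 13 min
Tue: 7:48 AM–1:48 PM = 6 h 0 min; less 45 min break → 5 h 15 min
Wed: 9:35 AM–8:41 PM = 11 h 6 min
Thu: 8:22 AM–12:58 PM = 4 h 36 min; less 30 min break → 4 h 6 min
Fri: 8:25 AM–2:17 PM = 5 h 52 min; less 30 min break → 5 h 22 min
Sat: 5:02 AM–10:37 AM = 5 h 35 min
Total: 5 h 13 min + 5 h 15 min + 11 h 6 min + 4 h 6 min + 5 h 22 min + 5 h 35 min = 36 h 37 min.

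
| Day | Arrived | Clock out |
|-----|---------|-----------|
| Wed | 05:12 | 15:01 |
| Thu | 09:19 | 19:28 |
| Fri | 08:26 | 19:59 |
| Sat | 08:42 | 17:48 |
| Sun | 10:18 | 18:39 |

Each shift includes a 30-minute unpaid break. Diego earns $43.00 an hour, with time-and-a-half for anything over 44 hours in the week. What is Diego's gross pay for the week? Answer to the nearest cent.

$2051.10

Wed: 05:12–15:01 = 9 h 49 min; less 30 min break → 9 h 19 min
Thu: 09:19–19:28 = 10 h 9 min; less 30 min break → 9 h 39 min
Fri: 08:26–19:59 = 11 h 33 min; less 30 min break → 11 h 3 min
Sat: 08:42–17:48 = 9 h 6 min; less 30 min break → 8 h 36 min
Sun: 10:18–18:39 = 8 h 21 min; less 30 min break → 7 h 51 min
Total worked: 46 h 28 min = 2788 min.
Regular 44 h 0 min = 2640 min at $43.00/h; overtime 2 h 28 min = 148 min at $64.50/h.
Pay = (2640 × $43.00 + 148 × $64.50) ÷ 60 = $2051.10.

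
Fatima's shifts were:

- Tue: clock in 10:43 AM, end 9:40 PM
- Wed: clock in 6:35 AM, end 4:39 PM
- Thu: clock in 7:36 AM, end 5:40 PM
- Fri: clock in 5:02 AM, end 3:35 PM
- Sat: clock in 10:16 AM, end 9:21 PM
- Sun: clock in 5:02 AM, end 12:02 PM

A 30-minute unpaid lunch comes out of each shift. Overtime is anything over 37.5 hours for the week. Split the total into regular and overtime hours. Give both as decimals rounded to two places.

Tue: 10:43 AM–9:40 PM = 10 h 57 min; less 30 min break → 10 h 27 min
Wed: 6:35 AM–4:39 PM = 10 h 4 min; less 30 min break → 9 h 34 min
Thu: 7:36 AM–5:40 PM = 10 h 4 min; less 30 min break → 9 h 34 min
Fri: 5:02 AM–3:35 PM = 10 h 33 min; less 30 min break → 10 h 3 min
Sat: 10:16 AM–9:21 PM = 11 h 5 min; less 30 min break → 10 h 35 min
Sun: 5:02 AM–12:02 PM = 7 h 0 min; less 30 min break → 6 h 30 min
Total worked: 56 h 43 min = 56.72 h.
Threshold 37.5 h → overtime 19 h 13 min, regular 37 h 30 min.

Regular 37.50 hours, overtime 19.22 hours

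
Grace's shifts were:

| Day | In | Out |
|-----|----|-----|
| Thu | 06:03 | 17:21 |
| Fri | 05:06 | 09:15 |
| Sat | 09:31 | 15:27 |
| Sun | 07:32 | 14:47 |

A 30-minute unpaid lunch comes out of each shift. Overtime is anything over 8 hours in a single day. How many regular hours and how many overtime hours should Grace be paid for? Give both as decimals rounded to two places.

Thu: 06:03–17:21 = 11 h 18 min; less 30 min break → 10 h 48 min
Fri: 05:06–09:15 = 4 h 9 min; less 30 min break → 3 h 39 min
Sat: 09:31–15:27 = 5 h 56 min; less 30 min break → 5 h 26 min
Sun: 07:32–14:47 = 7 h 15 min; less 30 min break → 6 h 45 min
Thu reg 8 h 0 min / OT 2 h 48 min; Fri reg 3 h 39 min / OT 0 h 0 min; Sat reg 5 h 26 min / OT 0 h 0 min; Sun reg 6 h 45 min / OT 0 h 0 min.
Totals: regular 23 h 50 min, overtime 2 h 48 min.

Regular 23.83 hours, overtime 2.80 hours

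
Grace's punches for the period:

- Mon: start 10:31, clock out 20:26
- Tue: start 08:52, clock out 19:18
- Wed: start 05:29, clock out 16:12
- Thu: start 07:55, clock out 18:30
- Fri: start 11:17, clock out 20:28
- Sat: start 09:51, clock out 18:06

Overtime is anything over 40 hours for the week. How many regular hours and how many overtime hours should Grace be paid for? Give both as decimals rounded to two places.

Regular 40.00 hours, overtime 19.08 hours

Mon: 10:31–20:26 = 9 h 55 min
Tue: 08:52–19:18 = 10 h 26 min
Wed: 05:29–16:12 = 10 h 43 min
Thu: 07:55–18:30 = 10 h 35 min
Fri: 11:17–20:28 = 9 h 11 min
Sat: 09:51–18:06 = 8 h 15 min
Total worked: 59 h 5 min = 59.08 h.
Threshold 40 h → overtime 19 h 5 min, regular 40 h 0 min.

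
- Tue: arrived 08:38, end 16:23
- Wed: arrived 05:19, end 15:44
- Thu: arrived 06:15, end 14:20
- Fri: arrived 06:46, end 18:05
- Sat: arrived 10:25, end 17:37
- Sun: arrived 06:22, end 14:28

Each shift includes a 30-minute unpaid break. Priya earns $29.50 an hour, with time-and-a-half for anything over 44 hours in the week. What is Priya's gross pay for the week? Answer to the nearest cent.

Tue: 08:38–16:23 = 7 h 45 min; less 30 min break → 7 h 15 min
Wed: 05:19–15:44 = 10 h 25 min; less 30 min break → 9 h 55 min
Thu: 06:15–14:20 = 8 h 5 min; less 30 min break → 7 h 35 min
Fri: 06:46–18:05 = 11 h 19 min; less 30 min break → 10 h 49 min
Sat: 10:25–17:37 = 7 h 12 min; less 30 min break → 6 h 42 min
Sun: 06:22–14:28 = 8 h 6 min; less 30 min break → 7 h 36 min
Total worked: 49 h 52 min = 2992 min.
Regular 44 h 0 min = 2640 min at $29.50/h; overtime 5 h 52 min = 352 min at $44.25/h.
Pay = (2640 × $29.50 + 352 × $44.25) ÷ 60 = $1557.60.

$1557.60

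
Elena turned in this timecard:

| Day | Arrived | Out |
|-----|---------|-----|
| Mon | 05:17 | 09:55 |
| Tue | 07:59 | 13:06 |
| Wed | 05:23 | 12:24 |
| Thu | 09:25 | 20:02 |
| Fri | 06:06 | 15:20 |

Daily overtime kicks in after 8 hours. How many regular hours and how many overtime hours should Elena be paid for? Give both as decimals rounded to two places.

Mon: 05:17–09:55 = 4 h 38 min
Tue: 07:59–13:06 = 5 h 7 min
Wed: 05:23–12:24 = 7 h 1 min
Thu: 09:25–20:02 = 10 h 37 min
Fri: 06:06–15:20 = 9 h 14 min
Mon reg 4 h 38 min / OT 0 h 0 min; Tue reg 5 h 7 min / OT 0 h 0 min; Wed reg 7 h 1 min / OT 0 h 0 min; Thu reg 8 h 0 min / OT 2 h 37 min; Fri reg 8 h 0 min / OT 1 h 14 min.
Totals: regular 32 h 46 min, overtime 3 h 51 min.

Regular 32.77 hours, overtime 3.85 hours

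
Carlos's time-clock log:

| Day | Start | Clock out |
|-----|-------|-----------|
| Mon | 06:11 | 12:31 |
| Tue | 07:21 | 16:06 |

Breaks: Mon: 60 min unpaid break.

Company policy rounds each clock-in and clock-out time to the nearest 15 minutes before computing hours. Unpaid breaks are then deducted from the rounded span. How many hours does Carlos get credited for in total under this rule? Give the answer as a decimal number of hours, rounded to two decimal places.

14.00 hours

Mon: in 06:11→06:15, out 12:31→12:30; 6 h 15 min − 60 min = 5 h 15 min
Tue: in 07:21→07:15, out 16:06→16:00; 8 h 45 min
Total credited: 14 h 0 min.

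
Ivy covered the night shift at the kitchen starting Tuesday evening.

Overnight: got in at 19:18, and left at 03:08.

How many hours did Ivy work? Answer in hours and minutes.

7 h 50 min

Overnight: 19:18 → midnight = 4 h 42 min; midnight → 03:08 = 3 h 8 min; span 7 h 50 min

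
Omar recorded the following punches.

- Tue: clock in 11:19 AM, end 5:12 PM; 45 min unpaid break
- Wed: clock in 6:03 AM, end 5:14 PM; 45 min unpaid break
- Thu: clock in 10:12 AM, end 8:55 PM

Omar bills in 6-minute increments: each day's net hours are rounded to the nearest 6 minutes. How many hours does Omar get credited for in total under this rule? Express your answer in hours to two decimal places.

26.20 hours

Tue: 11:19 AM–5:12 PM = 5 h 53 min − 45 min = 5 h 8 min → rounds to 5 h 6 min
Wed: 6:03 AM–5:14 PM = 11 h 11 min − 45 min = 10 h 26 min → rounds to 10 h 24 min
Thu: 10:12 AM–8:55 PM = 10 h 43 min → rounds to 10 h 42 min
Total credited: 26 h 12 min.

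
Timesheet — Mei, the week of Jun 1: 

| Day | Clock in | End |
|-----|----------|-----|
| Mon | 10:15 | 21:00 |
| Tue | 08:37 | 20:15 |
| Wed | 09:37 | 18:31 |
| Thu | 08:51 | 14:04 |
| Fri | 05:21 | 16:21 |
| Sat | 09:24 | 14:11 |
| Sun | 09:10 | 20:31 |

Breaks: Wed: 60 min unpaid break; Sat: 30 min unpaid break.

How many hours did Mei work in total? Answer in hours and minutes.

62 h 8 min

Mon: 10:15–21:00 = 10 h 45 min
Tue: 08:37–20:15 = 11 h 38 min
Wed: 09:37–18:31 = 8 h 54 min; less 60 min break → 7 h 54 min
Thu: 08:51–14:04 = 5 h 13 min
Fri: 05:21–16:21 = 11 h 0 min
Sat: 09:24–14:11 = 4 h 47 min; less 30 min break → 4 h 17 min
Sun: 09:10–20:31 = 11 h 21 min
Total: 10 h 45 min + 11 h 38 min + 7 h 54 min + 5 h 13 min + 11 h 0 min + 4 h 17 min + 11 h 21 min = 62 h 8 min.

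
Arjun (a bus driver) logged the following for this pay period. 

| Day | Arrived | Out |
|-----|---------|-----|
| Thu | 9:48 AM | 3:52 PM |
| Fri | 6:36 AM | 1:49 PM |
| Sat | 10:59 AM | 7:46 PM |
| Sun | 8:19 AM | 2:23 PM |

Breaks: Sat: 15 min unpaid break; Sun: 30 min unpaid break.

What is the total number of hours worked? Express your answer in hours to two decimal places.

Thu: 9:48 AM–3:52 PM = 6 h 4 min
Fri: 6:36 AM–1:49 PM = 7 h 13 min
Sat: 10:59 AM–7:46 PM = 8 h 47 min; less 15 min break → 8 h 32 min
Sun: 8:19 AM–2:23 PM = 6 h 4 min; less 30 min break → 5 h 34 min
Total: 6 h 4 min + 7 h 13 min + 8 h 32 min + 5 h 34 min = 27 h 23 min.

27.38 hours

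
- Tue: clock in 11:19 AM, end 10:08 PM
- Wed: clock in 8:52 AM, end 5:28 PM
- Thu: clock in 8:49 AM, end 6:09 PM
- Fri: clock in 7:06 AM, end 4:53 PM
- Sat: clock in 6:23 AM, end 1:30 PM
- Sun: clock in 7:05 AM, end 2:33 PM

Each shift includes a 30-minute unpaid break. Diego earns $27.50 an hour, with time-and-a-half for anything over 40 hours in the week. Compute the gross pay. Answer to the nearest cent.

Tue: 11:19 AM–10:08 PM = 10 h 49 min; less 30 min break → 10 h 19 min
Wed: 8:52 AM–5:28 PM = 8 h 36 min; less 30 min break → 8 h 6 min
Thu: 8:49 AM–6:09 PM = 9 h 20 min; less 30 min break → 8 h 50 min
Fri: 7:06 AM–4:53 PM = 9 h 47 min; less 30 min break → 9 h 17 min
Sat: 6:23 AM–1:30 PM = 7 h 7 min; less 30 min break → 6 h 37 min
Sun: 7:05 AM–2:33 PM = 7 h 28 min; less 30 min break → 6 h 58 min
Total worked: 50 h 7 min = 3007 min.
Regular 40 h 0 min = 2400 min at $27.50/h; overtime 10 h 7 min = 607 min at $41.25/h.
Pay = (2400 × $27.50 + 607 × $41.25) ÷ 60 = $1517.31.

$1517.31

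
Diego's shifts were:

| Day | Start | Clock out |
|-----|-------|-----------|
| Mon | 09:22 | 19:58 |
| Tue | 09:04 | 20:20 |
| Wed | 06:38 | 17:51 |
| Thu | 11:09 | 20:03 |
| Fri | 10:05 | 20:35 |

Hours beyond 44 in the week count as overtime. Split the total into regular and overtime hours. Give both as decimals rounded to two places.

Mon: 09:22–19:58 = 10 h 36 min
Tue: 09:04–20:20 = 11 h 16 min
Wed: 06:38–17:51 = 11 h 13 min
Thu: 11:09–20:03 = 8 h 54 min
Fri: 10:05–20:35 = 10 h 30 min
Total worked: 52 h 29 min = 52.48 h.
Threshold 44 h → overtime 8 h 29 min, regular 44 h 0 min.

Regular 44.00 hours, overtime 8.48 hours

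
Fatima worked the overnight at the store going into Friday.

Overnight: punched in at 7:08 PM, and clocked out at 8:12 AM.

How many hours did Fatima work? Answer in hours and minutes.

13 h 4 min

Overnight: 7:08 PM → midnight = 4 h 52 min; midnight → 8:12 AM = 8 h 12 min; span 13 h 4 min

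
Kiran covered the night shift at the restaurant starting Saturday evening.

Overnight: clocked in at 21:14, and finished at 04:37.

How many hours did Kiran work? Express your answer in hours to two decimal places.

7.38 hours

Overnight: 21:14 → midnight = 2 h 46 min; midnight → 04:37 = 4 h 37 min; span 7 h 23 min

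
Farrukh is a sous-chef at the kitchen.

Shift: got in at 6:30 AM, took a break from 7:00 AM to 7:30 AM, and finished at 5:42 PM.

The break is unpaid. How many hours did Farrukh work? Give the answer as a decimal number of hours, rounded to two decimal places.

10.70 hours

Shift: 6:30 AM–5:42 PM = 11 h 12 min; less 30 min break → 10 h 42 min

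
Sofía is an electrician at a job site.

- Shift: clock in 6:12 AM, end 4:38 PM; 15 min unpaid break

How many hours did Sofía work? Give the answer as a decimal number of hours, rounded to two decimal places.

Shift: 6:12 AM–4:38 PM = 10 h 26 min; less 15 min break → 10 h 11 min

10.18 hours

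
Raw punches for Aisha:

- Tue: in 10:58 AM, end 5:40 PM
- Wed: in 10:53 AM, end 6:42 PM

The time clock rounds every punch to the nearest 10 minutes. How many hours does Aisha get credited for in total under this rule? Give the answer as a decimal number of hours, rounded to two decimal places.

Tue: in 10:58 AM→11:00 AM, out 5:40 PM→5:40 PM; 6 h 40 min
Wed: in 10:53 AM→10:50 AM, out 6:42 PM→6:40 PM; 7 h 50 min
Total credited: 14 h 30 min.

14.50 hours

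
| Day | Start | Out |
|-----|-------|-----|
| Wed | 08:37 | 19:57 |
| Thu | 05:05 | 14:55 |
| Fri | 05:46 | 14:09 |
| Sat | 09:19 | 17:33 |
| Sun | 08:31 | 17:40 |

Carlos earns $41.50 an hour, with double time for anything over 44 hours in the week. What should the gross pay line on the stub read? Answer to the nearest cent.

$2069.47

Wed: 08:37–19:57 = 11 h 20 min
Thu: 05:05–14:55 = 9 h 50 min
Fri: 05:46–14:09 = 8 h 23 min
Sat: 09:19–17:33 = 8 h 14 min
Sun: 08:31–17:40 = 9 h 9 min
Total worked: 46 h 56 min = 2816 min.
Regular 44 h 0 min = 2640 min at $41.50/h; overtime 2 h 56 min = 176 min at $83.00/h.
Pay = (2640 × $41.50 + 176 × $83.00) ÷ 60 = $2069.47.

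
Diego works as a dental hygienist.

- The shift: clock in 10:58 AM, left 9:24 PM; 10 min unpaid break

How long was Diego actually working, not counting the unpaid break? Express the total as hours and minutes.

The shift: 10:58 AM–9:24 PM = 10 h 26 min; less 10 min break → 10 h 16 min

10 h 16 min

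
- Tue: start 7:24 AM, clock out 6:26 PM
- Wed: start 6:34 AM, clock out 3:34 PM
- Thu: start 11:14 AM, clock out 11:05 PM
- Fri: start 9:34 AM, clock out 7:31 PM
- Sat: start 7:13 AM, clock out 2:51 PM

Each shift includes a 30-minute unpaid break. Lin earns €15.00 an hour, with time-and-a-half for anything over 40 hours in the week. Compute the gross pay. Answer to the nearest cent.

€756.75

Tue: 7:24 AM–6:26 PM = 11 h 2 min; less 30 min break → 10 h 32 min
Wed: 6:34 AM–3:34 PM = 9 h 0 min; less 30 min break → 8 h 30 min
Thu: 11:14 AM–11:05 PM = 11 h 51 min; less 30 min break → 11 h 21 min
Fri: 9:34 AM–7:31 PM = 9 h 57 min; less 30 min break → 9 h 27 min
Sat: 7:13 AM–2:51 PM = 7 h 38 min; less 30 min break → 7 h 8 min
Total worked: 46 h 58 min = 2818 min.
Regular 40 h 0 min = 2400 min at €15.00/h; overtime 6 h 58 min = 418 min at €22.50/h.
Pay = (2400 × €15.00 + 418 × €22.50) ÷ 60 = €756.75.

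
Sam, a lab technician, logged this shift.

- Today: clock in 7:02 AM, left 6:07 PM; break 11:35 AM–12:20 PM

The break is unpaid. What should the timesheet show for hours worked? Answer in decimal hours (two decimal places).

10.33 hours

Today: 7:02 AM–6:07 PM = 11 h 5 min; less 45 min break → 10 h 20 min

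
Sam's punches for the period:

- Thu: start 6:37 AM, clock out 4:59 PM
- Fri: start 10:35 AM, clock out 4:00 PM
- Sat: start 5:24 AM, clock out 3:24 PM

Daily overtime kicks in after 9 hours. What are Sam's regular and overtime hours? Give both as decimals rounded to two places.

Thu: 6:37 AM–4:59 PM = 10 h 22 min
Fri: 10:35 AM–4:00 PM = 5 h 25 min
Sat: 5:24 AM–3:24 PM = 10 h 0 min
Thu reg 9 h 0 min / OT 1 h 22 min; Fri reg 5 h 25 min / OT 0 h 0 min; Sat reg 9 h 0 min / OT 1 h 0 min.
Totals: regular 23 h 25 min, overtime 2 h 22 min.

Regular 23.42 hours, overtime 2.37 hours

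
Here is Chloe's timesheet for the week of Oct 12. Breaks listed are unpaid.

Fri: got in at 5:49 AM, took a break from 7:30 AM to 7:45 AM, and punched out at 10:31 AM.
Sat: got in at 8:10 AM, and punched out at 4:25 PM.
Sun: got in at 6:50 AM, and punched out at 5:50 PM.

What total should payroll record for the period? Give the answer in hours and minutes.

23 h 42 min

Fri: 5:49 AM–10:31 AM = 4 h 42 min; less 15 min break → 4 h 27 min
Sat: 8:10 AM–4:25 PM = 8 h 15 min
Sun: 6:50 AM–5:50 PM = 11 h 0 min
Total: 4 h 27 min + 8 h 15 min + 11 h 0 min = 23 h 42 min.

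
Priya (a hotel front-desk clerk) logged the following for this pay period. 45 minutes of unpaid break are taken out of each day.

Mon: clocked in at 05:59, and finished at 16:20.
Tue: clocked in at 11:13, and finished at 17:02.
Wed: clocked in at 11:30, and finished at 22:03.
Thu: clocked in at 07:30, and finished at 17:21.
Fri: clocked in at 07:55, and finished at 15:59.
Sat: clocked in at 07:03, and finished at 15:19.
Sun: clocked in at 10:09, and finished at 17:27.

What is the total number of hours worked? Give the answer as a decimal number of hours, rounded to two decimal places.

54.95 hours

Mon: 05:59–16:20 = 10 h 21 min; less 45 min break → 9 h 36 min
Tue: 11:13–17:02 = 5 h 49 min; less 45 min break → 5 h 4 min
Wed: 11:30–22:03 = 10 h 33 min; less 45 min break → 9 h 48 min
Thu: 07:30–17:21 = 9 h 51 min; less 45 min break → 9 h 6 min
Fri: 07:55–15:59 = 8 h 4 min; less 45 min break → 7 h 19 min
Sat: 07:03–15:19 = 8 h 16 min; less 45 min break → 7 h 31 min
Sun: 10:09–17:27 = 7 h 18 min; less 45 min break → 6 h 33 min
Total: 9 h 36 min + 5 h 4 min + 9 h 48 min + 9 h 6 min + 7 h 19 min + 7 h 31 min + 6 h 33 min = 54 h 57 min.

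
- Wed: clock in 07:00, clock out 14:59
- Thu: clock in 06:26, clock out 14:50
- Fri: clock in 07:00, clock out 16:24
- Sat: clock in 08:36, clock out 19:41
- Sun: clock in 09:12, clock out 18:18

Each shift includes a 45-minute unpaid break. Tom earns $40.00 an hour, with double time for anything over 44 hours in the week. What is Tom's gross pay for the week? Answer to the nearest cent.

$1688.67

Wed: 07:00–14:59 = 7 h 59 min; less 45 min break → 7 h 14 min
Thu: 06:26–14:50 = 8 h 24 min; less 45 min break → 7 h 39 min
Fri: 07:00–16:24 = 9 h 24 min; less 45 min break → 8 h 39 min
Sat: 08:36–19:41 = 11 h 5 min; less 45 min break → 10 h 20 min
Sun: 09:12–18:18 = 9 h 6 min; less 45 min break → 8 h 21 min
Total worked: 42 h 13 min = 2533 min.
Regular 42 h 13 min = 2533 min at $40.00/h; overtime 0 h 0 min = 0 min at $80.00/h.
Pay = (2533 × $40.00 + 0 × $80.00) ÷ 60 = $1688.67.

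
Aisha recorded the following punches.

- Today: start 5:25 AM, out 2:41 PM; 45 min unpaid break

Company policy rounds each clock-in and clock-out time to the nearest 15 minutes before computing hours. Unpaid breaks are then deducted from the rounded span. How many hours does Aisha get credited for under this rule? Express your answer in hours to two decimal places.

8.50 hours

Today: in 5:25 AM→5:30 AM, out 2:41 PM→2:45 PM; 9 h 15 min − 45 min = 8 h 30 min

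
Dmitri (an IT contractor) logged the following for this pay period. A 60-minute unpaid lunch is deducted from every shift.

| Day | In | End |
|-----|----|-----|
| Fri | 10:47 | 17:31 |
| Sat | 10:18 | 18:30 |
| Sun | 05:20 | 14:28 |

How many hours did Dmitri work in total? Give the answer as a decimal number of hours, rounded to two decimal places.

21.07 hours

Fri: 10:47–17:31 = 6 h 44 min; less 60 min break → 5 h 44 min
Sat: 10:18–18:30 = 8 h 12 min; less 60 min break → 7 h 12 min
Sun: 05:20–14:28 = 9 h 8 min; less 60 min break → 8 h 8 min
Total: 5 h 44 min + 7 h 12 min + 8 h 8 min = 21 h 4 min.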